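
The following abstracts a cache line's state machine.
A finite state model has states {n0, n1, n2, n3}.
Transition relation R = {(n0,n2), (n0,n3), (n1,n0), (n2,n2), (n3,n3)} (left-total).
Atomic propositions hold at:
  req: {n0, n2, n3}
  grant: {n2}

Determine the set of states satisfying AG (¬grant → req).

Sat(¬grant) = {n0, n1, n3}
Sat(¬grant → req) = {n0, n2, n3}
AG (¬grant → req): greatest fixpoint, start Z0 = {n0, n2, n3}, keep only states in Sat with every successor in Z. Already a fixed point.
Sat(AG (¬grant → req)) = {n0, n2, n3}

{n0, n2, n3}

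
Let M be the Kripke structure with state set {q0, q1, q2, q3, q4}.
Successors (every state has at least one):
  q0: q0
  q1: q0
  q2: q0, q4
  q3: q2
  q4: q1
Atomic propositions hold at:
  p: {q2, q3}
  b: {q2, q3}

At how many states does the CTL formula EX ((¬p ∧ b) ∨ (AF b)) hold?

Sat(¬p) = {q0, q1, q4}
Sat(¬p ∧ b) = ∅
AF b: least fixpoint, start Z0 = {q2, q3}, add states with every successor in Z. Already a fixed point.
Sat(AF b) = {q2, q3}
Sat((¬p ∧ b) ∨ (AF b)) = {q2, q3}
Sat(EX ((¬p ∧ b) ∨ (AF b))) = {s : some successor in {q2, q3}} = {q3}
|Sat(EX ((¬p ∧ b) ∨ (AF b)))| = |{q3}| = 1.

1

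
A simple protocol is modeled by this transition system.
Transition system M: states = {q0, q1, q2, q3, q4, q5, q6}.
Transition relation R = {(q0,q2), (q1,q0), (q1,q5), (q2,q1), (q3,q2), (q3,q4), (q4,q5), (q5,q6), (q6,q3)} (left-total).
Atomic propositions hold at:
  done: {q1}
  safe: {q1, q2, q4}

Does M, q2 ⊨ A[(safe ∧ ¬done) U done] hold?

Yes

Sat(¬done) = {q0, q2, q3, q4, q5, q6}
Sat(safe ∧ ¬done) = {q2, q4}
A[(safe ∧ ¬done) U done]: least fixpoint, start Z0 = Sat(done) = {q1}, add states in Sat(safe ∧ ¬done) with every successor in Z. Z1 = {q1, q2}; fixed.
Sat(A[(safe ∧ ¬done) U done]) = {q1, q2}
q2 ∈ Sat(A[(safe ∧ ¬done) U done]) = {q1, q2}, so the formula holds at q2.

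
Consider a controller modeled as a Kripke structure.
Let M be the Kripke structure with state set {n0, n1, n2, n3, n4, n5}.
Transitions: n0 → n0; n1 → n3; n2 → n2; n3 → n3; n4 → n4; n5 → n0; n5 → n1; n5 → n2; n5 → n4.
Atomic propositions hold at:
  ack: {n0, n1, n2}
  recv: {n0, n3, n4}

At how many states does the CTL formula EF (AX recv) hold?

5

Sat(AX recv) = {s : every successor in {n0, n3, n4}} = {n0, n1, n3, n4}
EF (AX recv): least fixpoint, start Z0 = {n0, n1, n3, n4}, add states with some successor in Z. Z1 = {n0, n1, n3, n4, n5}; fixed.
Sat(EF (AX recv)) = {n0, n1, n3, n4, n5}
|Sat(EF (AX recv))| = |{n0, n1, n3, n4, n5}| = 5.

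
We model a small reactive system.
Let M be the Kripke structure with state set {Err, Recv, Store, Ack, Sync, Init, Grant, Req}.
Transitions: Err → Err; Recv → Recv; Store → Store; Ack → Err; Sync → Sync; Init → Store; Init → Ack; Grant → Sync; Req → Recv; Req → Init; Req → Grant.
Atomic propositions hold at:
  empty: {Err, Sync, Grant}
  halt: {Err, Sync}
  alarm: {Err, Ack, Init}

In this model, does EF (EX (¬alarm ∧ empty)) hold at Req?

Yes

Sat(¬alarm) = {Recv, Store, Sync, Grant, Req}
Sat(¬alarm ∧ empty) = {Sync, Grant}
Sat(EX (¬alarm ∧ empty)) = {s : some successor in {Sync, Grant}} = {Sync, Grant, Req}
EF (EX (¬alarm ∧ empty)): least fixpoint, start Z0 = {Sync, Grant, Req}, add states with some successor in Z. Already a fixed point.
Sat(EF (EX (¬alarm ∧ empty))) = {Sync, Grant, Req}
Req ∈ Sat(EF (EX (¬alarm ∧ empty))) = {Sync, Grant, Req}, so the formula holds at Req.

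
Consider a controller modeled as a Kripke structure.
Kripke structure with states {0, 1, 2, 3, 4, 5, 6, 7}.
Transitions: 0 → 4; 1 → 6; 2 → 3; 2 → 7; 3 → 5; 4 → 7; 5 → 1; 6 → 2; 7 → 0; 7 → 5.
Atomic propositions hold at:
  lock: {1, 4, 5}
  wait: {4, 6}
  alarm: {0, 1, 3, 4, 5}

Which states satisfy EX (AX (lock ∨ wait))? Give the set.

{2, 3, 5, 7}

Sat(lock ∨ wait) = {1, 4, 5, 6}
Sat(AX (lock ∨ wait)) = {s : every successor in {1, 4, 5, 6}} = {0, 1, 3, 5}
Sat(EX (AX (lock ∨ wait))) = {s : some successor in {0, 1, 3, 5}} = {2, 3, 5, 7}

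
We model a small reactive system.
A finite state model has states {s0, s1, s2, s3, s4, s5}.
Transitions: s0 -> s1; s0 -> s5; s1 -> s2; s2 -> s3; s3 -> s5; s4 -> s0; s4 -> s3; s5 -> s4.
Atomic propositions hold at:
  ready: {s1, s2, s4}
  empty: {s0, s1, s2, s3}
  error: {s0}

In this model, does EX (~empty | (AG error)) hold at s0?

Yes

Sat(~empty) = {s4, s5}
AG error: greatest fixpoint, start Z0 = {s0}, keep only states in Sat with every successor in Z. Z1 = ∅; fixed.
Sat(AG error) = ∅
Sat(~empty | (AG error)) = {s4, s5}
Sat(EX (~empty | (AG error))) = {s : some successor in {s4, s5}} = {s0, s3, s5}
s0 ∈ Sat(EX (~empty | (AG error))) = {s0, s3, s5}, so the formula holds at s0.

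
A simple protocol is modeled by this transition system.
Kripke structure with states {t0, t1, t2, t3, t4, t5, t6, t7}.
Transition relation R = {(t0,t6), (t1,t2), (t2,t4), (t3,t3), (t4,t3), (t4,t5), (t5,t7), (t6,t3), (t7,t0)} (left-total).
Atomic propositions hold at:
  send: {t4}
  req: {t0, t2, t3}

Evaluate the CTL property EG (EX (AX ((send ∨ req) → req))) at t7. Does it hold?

Yes

Sat(send ∨ req) = {t0, t2, t3, t4}
Sat((send ∨ req) → req) = {t0, t1, t2, t3, t5, t6, t7}
Sat(AX ((send ∨ req) → req)) = {s : every successor in {t0, t1, t2, t3, t5, t6, t7}} = {t0, t1, t3, t4, t5, t6, t7}
Sat(EX (AX ((send ∨ req) → req))) = {s : some successor in {t0, t1, t3, t4, t5, t6, t7}} = {t0, t2, t3, t4, t5, t6, t7}
EG (EX (AX ((send ∨ req) → req))): greatest fixpoint, start Z0 = {t0, t2, t3, t4, t5, t6, t7}, keep only states in Sat with some successor in Z. Already a fixed point.
Sat(EG (EX (AX ((send ∨ req) → req)))) = {t0, t2, t3, t4, t5, t6, t7}
t7 ∈ Sat(EG (EX (AX ((send ∨ req) → req)))) = {t0, t2, t3, t4, t5, t6, t7}, so the formula holds at t7.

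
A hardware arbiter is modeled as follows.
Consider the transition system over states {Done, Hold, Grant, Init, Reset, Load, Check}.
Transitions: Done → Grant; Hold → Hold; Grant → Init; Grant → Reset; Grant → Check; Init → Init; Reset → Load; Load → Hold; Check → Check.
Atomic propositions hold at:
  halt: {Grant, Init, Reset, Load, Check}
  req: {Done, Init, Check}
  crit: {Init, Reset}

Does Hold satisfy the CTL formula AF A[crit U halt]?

A[crit U halt]: least fixpoint, start Z0 = Sat(halt) = {Grant, Init, Reset, Load, Check}, add states in Sat(crit) with every successor in Z. Already a fixed point.
Sat(A[crit U halt]) = {Grant, Init, Reset, Load, Check}
AF A[crit U halt]: least fixpoint, start Z0 = {Grant, Init, Reset, Load, Check}, add states with every successor in Z. Z1 = {Done, Grant, Init, Reset, Load, Check}; fixed.
Sat(AF A[crit U halt]) = {Done, Grant, Init, Reset, Load, Check}
Hold ∉ Sat(AF A[crit U halt]) = {Done, Grant, Init, Reset, Load, Check}, so the formula does not hold at Hold.

No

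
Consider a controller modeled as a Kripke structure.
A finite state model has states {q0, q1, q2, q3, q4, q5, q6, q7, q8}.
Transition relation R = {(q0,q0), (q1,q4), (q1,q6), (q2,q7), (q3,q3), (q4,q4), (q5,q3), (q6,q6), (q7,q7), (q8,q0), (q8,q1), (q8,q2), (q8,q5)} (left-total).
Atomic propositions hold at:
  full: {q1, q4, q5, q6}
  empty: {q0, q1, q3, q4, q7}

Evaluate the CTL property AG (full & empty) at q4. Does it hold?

Sat(full & empty) = {q1, q4}
AG (full & empty): greatest fixpoint, start Z0 = {q1, q4}, keep only states in Sat with every successor in Z. Z1 = {q4}; fixed.
Sat(AG (full & empty)) = {q4}
q4 ∈ Sat(AG (full & empty)) = {q4}, so the formula holds at q4.

Yes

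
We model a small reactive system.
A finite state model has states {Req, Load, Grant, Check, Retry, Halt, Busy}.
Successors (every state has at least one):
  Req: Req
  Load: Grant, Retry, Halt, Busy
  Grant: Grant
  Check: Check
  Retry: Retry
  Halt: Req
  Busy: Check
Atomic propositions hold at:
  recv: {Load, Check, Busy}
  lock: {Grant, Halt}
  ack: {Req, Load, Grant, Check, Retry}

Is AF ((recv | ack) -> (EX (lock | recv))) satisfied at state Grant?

Yes

Sat(recv | ack) = {Req, Load, Grant, Check, Retry, Busy}
Sat(lock | recv) = {Load, Grant, Check, Halt, Busy}
Sat(EX (lock | recv)) = {s : some successor in {Load, Grant, Check, Halt, Busy}} = {Load, Grant, Check, Busy}
Sat((recv | ack) -> (EX (lock | recv))) = {Load, Grant, Check, Halt, Busy}
AF ((recv | ack) -> (EX (lock | recv))): least fixpoint, start Z0 = {Load, Grant, Check, Halt, Busy}, add states with every successor in Z. Already a fixed point.
Sat(AF ((recv | ack) -> (EX (lock | recv)))) = {Load, Grant, Check, Halt, Busy}
Grant ∈ Sat(AF ((recv | ack) -> (EX (lock | recv)))) = {Load, Grant, Check, Halt, Busy}, so the formula holds at Grant.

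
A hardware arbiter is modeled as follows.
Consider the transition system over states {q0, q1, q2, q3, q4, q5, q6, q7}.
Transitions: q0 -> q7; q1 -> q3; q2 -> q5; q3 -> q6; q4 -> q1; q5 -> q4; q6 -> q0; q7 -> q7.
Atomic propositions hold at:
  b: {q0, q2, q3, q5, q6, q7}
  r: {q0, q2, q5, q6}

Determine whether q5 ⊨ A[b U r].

Yes

A[b U r]: least fixpoint, start Z0 = Sat(r) = {q0, q2, q5, q6}, add states in Sat(b) with every successor in Z. Z1 = {q0, q2, q3, q5, q6}; fixed.
Sat(A[b U r]) = {q0, q2, q3, q5, q6}
q5 ∈ Sat(A[b U r]) = {q0, q2, q3, q5, q6}, so the formula holds at q5.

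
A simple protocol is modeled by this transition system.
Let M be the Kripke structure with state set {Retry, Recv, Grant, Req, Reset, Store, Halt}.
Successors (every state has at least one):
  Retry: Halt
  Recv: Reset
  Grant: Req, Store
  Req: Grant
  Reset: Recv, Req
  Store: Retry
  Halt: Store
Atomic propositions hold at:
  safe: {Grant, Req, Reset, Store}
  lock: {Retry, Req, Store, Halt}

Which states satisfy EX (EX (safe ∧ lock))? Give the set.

Sat(safe ∧ lock) = {Req, Store}
Sat(EX (safe ∧ lock)) = {s : some successor in {Req, Store}} = {Grant, Reset, Halt}
Sat(EX (EX (safe ∧ lock))) = {s : some successor in {Grant, Reset, Halt}} = {Retry, Recv, Req}

{Retry, Recv, Req}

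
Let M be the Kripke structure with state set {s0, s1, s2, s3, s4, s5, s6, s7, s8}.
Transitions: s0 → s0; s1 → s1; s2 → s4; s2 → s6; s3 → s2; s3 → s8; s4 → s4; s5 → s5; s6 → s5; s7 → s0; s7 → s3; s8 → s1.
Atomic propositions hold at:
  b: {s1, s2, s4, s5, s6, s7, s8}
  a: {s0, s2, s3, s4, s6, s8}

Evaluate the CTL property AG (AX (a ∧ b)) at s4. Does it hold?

Yes

Sat(a ∧ b) = {s2, s4, s6, s8}
Sat(AX (a ∧ b)) = {s : every successor in {s2, s4, s6, s8}} = {s2, s3, s4}
AG (AX (a ∧ b)): greatest fixpoint, start Z0 = {s2, s3, s4}, keep only states in Sat with every successor in Z. Z1 = {s4}; fixed.
Sat(AG (AX (a ∧ b))) = {s4}
s4 ∈ Sat(AG (AX (a ∧ b))) = {s4}, so the formula holds at s4.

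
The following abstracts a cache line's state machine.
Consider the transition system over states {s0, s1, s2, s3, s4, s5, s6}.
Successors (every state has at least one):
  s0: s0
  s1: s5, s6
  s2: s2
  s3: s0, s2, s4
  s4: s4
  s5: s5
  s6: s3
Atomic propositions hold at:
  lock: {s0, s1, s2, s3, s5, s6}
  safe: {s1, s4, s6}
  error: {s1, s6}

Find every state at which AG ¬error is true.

{s0, s2, s3, s4, s5}

Sat(¬error) = {s0, s2, s3, s4, s5}
AG ¬error: greatest fixpoint, start Z0 = {s0, s2, s3, s4, s5}, keep only states in Sat with every successor in Z. Already a fixed point.
Sat(AG ¬error) = {s0, s2, s3, s4, s5}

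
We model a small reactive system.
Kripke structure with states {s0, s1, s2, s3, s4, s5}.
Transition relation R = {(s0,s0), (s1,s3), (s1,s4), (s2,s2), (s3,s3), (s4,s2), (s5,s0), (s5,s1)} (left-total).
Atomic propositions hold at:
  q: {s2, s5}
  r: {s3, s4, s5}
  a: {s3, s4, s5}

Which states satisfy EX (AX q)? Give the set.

Sat(AX q) = {s : every successor in {s2, s5}} = {s2, s4}
Sat(EX (AX q)) = {s : some successor in {s2, s4}} = {s1, s2, s4}

{s1, s2, s4}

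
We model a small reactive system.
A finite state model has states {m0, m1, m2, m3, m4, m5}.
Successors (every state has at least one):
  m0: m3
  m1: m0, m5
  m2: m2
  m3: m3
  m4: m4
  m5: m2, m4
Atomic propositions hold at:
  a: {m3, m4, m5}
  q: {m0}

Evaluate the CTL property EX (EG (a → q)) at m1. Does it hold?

Sat(a → q) = {m0, m1, m2}
EG (a → q): greatest fixpoint, start Z0 = {m0, m1, m2}, keep only states in Sat with some successor in Z. Z1 = {m1, m2}; Z2 = {m2}; fixed.
Sat(EG (a → q)) = {m2}
Sat(EX (EG (a → q))) = {s : some successor in {m2}} = {m2, m5}
m1 ∉ Sat(EX (EG (a → q))) = {m2, m5}, so the formula does not hold at m1.

No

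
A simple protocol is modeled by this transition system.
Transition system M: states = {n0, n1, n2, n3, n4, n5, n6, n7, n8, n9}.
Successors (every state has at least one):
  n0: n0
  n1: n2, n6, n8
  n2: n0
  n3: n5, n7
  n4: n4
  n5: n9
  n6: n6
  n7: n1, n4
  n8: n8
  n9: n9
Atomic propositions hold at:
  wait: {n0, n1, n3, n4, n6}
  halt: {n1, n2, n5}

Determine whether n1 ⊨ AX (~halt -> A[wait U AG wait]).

Sat(~halt) = {n0, n3, n4, n6, n7, n8, n9}
AG wait: greatest fixpoint, start Z0 = {n0, n1, n3, n4, n6}, keep only states in Sat with every successor in Z. Z1 = {n0, n4, n6}; fixed.
Sat(AG wait) = {n0, n4, n6}
A[wait U AG wait]: least fixpoint, start Z0 = Sat(AG wait) = {n0, n4, n6}, add states in Sat(wait) with every successor in Z. Already a fixed point.
Sat(A[wait U AG wait]) = {n0, n4, n6}
Sat(~halt -> A[wait U AG wait]) = {n0, n1, n2, n4, n5, n6}
Sat(AX (~halt -> A[wait U AG wait])) = {s : every successor in {n0, n1, n2, n4, n5, n6}} = {n0, n2, n4, n6, n7}
n1 ∉ Sat(AX (~halt -> A[wait U AG wait])) = {n0, n2, n4, n6, n7}, so the formula does not hold at n1.

No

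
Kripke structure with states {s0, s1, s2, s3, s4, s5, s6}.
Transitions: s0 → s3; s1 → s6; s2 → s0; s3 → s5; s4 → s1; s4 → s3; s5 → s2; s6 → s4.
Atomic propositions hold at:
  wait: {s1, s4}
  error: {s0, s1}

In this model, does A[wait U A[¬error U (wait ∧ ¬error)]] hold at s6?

Yes

Sat(¬error) = {s2, s3, s4, s5, s6}
Sat(wait ∧ ¬error) = {s4}
A[¬error U (wait ∧ ¬error)]: least fixpoint, start Z0 = Sat((wait ∧ ¬error)) = {s4}, add states in Sat(¬error) with every successor in Z. Z1 = {s4, s6}; fixed.
Sat(A[¬error U (wait ∧ ¬error)]) = {s4, s6}
A[wait U A[¬error U (wait ∧ ¬error)]]: least fixpoint, start Z0 = Sat(A[¬error U (wait ∧ ¬error)]) = {s4, s6}, add states in Sat(wait) with every successor in Z. Z1 = {s1, s4, s6}; fixed.
Sat(A[wait U A[¬error U (wait ∧ ¬error)]]) = {s1, s4, s6}
s6 ∈ Sat(A[wait U A[¬error U (wait ∧ ¬error)]]) = {s1, s4, s6}, so the formula holds at s6.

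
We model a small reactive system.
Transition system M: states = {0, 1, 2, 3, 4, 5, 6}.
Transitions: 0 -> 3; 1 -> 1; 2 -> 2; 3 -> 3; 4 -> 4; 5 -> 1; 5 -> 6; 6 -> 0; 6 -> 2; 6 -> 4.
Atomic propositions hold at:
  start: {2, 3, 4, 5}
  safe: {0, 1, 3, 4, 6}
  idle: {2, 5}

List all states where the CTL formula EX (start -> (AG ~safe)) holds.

{1, 2, 5, 6}

Sat(~safe) = {2, 5}
AG ~safe: greatest fixpoint, start Z0 = {2, 5}, keep only states in Sat with every successor in Z. Z1 = {2}; fixed.
Sat(AG ~safe) = {2}
Sat(start -> (AG ~safe)) = {0, 1, 2, 6}
Sat(EX (start -> (AG ~safe))) = {s : some successor in {0, 1, 2, 6}} = {1, 2, 5, 6}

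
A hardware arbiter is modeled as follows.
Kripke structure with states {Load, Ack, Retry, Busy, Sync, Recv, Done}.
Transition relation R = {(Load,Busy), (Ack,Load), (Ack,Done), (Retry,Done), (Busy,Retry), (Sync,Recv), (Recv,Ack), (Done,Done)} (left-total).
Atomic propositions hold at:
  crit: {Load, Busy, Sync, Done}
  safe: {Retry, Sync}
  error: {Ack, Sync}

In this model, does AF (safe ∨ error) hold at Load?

Yes

Sat(safe ∨ error) = {Ack, Retry, Sync}
AF (safe ∨ error): least fixpoint, start Z0 = {Ack, Retry, Sync}, add states with every successor in Z. Z1 = {Ack, Retry, Busy, Sync, Recv}; Z2 = {Load, Ack, Retry, Busy, Sync, Recv}; fixed.
Sat(AF (safe ∨ error)) = {Load, Ack, Retry, Busy, Sync, Recv}
Load ∈ Sat(AF (safe ∨ error)) = {Load, Ack, Retry, Busy, Sync, Recv}, so the formula holds at Load.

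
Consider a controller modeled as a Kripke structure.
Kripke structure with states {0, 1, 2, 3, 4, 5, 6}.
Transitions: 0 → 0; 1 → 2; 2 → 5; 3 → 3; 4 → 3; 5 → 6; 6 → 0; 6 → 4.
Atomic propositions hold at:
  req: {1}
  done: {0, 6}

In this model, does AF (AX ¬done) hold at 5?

Sat(¬done) = {1, 2, 3, 4, 5}
Sat(AX ¬done) = {s : every successor in {1, 2, 3, 4, 5}} = {1, 2, 3, 4}
AF (AX ¬done): least fixpoint, start Z0 = {1, 2, 3, 4}, add states with every successor in Z. Already a fixed point.
Sat(AF (AX ¬done)) = {1, 2, 3, 4}
5 ∉ Sat(AF (AX ¬done)) = {1, 2, 3, 4}, so the formula does not hold at 5.

No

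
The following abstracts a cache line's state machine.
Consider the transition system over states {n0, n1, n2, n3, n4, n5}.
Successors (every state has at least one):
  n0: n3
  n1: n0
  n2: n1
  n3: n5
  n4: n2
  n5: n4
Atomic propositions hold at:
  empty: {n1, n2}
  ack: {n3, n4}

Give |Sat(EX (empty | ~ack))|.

Sat(~ack) = {n0, n1, n2, n5}
Sat(empty | ~ack) = {n0, n1, n2, n5}
Sat(EX (empty | ~ack)) = {s : some successor in {n0, n1, n2, n5}} = {n1, n2, n3, n4}
|Sat(EX (empty | ~ack))| = |{n1, n2, n3, n4}| = 4.

4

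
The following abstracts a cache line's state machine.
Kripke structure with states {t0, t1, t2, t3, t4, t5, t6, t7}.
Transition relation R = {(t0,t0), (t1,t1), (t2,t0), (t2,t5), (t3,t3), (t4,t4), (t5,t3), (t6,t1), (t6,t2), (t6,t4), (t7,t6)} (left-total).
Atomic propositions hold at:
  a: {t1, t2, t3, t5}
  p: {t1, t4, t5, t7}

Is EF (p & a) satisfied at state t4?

No

Sat(p & a) = {t1, t5}
EF (p & a): least fixpoint, start Z0 = {t1, t5}, add states with some successor in Z. Z1 = {t1, t2, t5, t6}; Z2 = {t1, t2, t5, t6, t7}; fixed.
Sat(EF (p & a)) = {t1, t2, t5, t6, t7}
t4 ∉ Sat(EF (p & a)) = {t1, t2, t5, t6, t7}, so the formula does not hold at t4.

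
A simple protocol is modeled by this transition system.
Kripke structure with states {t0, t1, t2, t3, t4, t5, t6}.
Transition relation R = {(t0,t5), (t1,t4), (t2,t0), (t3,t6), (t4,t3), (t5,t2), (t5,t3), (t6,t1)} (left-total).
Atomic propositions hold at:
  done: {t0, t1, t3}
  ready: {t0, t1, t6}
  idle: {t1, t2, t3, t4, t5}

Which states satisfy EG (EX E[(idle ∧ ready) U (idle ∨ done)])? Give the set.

Sat(idle ∧ ready) = {t1}
Sat(idle ∨ done) = {t0, t1, t2, t3, t4, t5}
E[(idle ∧ ready) U (idle ∨ done)]: least fixpoint, start Z0 = Sat((idle ∨ done)) = {t0, t1, t2, t3, t4, t5}, add states in Sat(idle ∧ ready) with some successor in Z. Already a fixed point.
Sat(E[(idle ∧ ready) U (idle ∨ done)]) = {t0, t1, t2, t3, t4, t5}
Sat(EX E[(idle ∧ ready) U (idle ∨ done)]) = {s : some successor in {t0, t1, t2, t3, t4, t5}} = {t0, t1, t2, t4, t5, t6}
EG (EX E[(idle ∧ ready) U (idle ∨ done)]): greatest fixpoint, start Z0 = {t0, t1, t2, t4, t5, t6}, keep only states in Sat with some successor in Z. Z1 = {t0, t1, t2, t5, t6}; Z2 = {t0, t2, t5, t6}; Z3 = {t0, t2, t5}; fixed.
Sat(EG (EX E[(idle ∧ ready) U (idle ∨ done)])) = {t0, t2, t5}

{t0, t2, t5}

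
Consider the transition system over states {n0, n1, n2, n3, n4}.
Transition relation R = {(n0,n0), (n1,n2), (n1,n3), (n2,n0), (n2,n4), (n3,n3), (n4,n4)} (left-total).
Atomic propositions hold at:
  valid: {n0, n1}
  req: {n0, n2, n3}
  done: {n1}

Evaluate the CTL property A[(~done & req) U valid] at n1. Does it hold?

Yes

Sat(~done) = {n0, n2, n3, n4}
Sat(~done & req) = {n0, n2, n3}
A[(~done & req) U valid]: least fixpoint, start Z0 = Sat(valid) = {n0, n1}, add states in Sat(~done & req) with every successor in Z. Already a fixed point.
Sat(A[(~done & req) U valid]) = {n0, n1}
n1 ∈ Sat(A[(~done & req) U valid]) = {n0, n1}, so the formula holds at n1.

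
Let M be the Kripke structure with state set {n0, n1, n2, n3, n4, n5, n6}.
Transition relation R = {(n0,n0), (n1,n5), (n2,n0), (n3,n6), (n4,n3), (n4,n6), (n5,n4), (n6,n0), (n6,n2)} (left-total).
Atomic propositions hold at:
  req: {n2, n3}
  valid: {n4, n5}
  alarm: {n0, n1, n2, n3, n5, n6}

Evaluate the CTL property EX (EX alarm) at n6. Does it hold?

Sat(EX alarm) = {s : some successor in {n0, n1, n2, n3, n5, n6}} = {n0, n1, n2, n3, n4, n6}
Sat(EX (EX alarm)) = {s : some successor in {n0, n1, n2, n3, n4, n6}} = {n0, n2, n3, n4, n5, n6}
n6 ∈ Sat(EX (EX alarm)) = {n0, n2, n3, n4, n5, n6}, so the formula holds at n6.

Yes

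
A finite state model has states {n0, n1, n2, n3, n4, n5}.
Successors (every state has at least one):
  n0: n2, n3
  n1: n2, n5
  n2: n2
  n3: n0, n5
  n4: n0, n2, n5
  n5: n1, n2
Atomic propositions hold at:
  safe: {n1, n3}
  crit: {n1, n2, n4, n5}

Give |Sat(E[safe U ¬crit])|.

2

Sat(¬crit) = {n0, n3}
E[safe U ¬crit]: least fixpoint, start Z0 = Sat(¬crit) = {n0, n3}, add states in Sat(safe) with some successor in Z. Already a fixed point.
Sat(E[safe U ¬crit]) = {n0, n3}
|Sat(E[safe U ¬crit])| = |{n0, n3}| = 2.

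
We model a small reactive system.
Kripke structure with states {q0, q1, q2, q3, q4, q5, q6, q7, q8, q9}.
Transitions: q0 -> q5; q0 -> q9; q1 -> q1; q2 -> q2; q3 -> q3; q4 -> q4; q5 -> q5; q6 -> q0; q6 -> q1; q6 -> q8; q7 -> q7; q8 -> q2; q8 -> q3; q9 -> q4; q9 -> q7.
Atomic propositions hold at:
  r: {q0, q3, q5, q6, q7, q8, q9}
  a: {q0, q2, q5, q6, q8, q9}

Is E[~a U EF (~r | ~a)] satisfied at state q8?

Sat(~a) = {q1, q3, q4, q7}
Sat(~r) = {q1, q2, q4}
Sat(~r | ~a) = {q1, q2, q3, q4, q7}
EF (~r | ~a): least fixpoint, start Z0 = {q1, q2, q3, q4, q7}, add states with some successor in Z. Z1 = {q1, q2, q3, q4, q6, q7, q8, q9}; Z2 = {q0, q1, q2, q3, q4, q6, q7, q8, q9}; fixed.
Sat(EF (~r | ~a)) = {q0, q1, q2, q3, q4, q6, q7, q8, q9}
E[~a U EF (~r | ~a)]: least fixpoint, start Z0 = Sat(EF (~r | ~a)) = {q0, q1, q2, q3, q4, q6, q7, q8, q9}, add states in Sat(~a) with some successor in Z. Already a fixed point.
Sat(E[~a U EF (~r | ~a)]) = {q0, q1, q2, q3, q4, q6, q7, q8, q9}
q8 ∈ Sat(E[~a U EF (~r | ~a)]) = {q0, q1, q2, q3, q4, q6, q7, q8, q9}, so the formula holds at q8.

Yes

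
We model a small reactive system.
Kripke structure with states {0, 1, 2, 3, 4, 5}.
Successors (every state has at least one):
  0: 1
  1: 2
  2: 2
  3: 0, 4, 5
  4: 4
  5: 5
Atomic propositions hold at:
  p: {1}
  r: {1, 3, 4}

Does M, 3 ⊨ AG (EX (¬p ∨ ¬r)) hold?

Sat(¬p) = {0, 2, 3, 4, 5}
Sat(¬r) = {0, 2, 5}
Sat(¬p ∨ ¬r) = {0, 2, 3, 4, 5}
Sat(EX (¬p ∨ ¬r)) = {s : some successor in {0, 2, 3, 4, 5}} = {1, 2, 3, 4, 5}
AG (EX (¬p ∨ ¬r)): greatest fixpoint, start Z0 = {1, 2, 3, 4, 5}, keep only states in Sat with every successor in Z. Z1 = {1, 2, 4, 5}; fixed.
Sat(AG (EX (¬p ∨ ¬r))) = {1, 2, 4, 5}
3 ∉ Sat(AG (EX (¬p ∨ ¬r))) = {1, 2, 4, 5}, so the formula does not hold at 3.

No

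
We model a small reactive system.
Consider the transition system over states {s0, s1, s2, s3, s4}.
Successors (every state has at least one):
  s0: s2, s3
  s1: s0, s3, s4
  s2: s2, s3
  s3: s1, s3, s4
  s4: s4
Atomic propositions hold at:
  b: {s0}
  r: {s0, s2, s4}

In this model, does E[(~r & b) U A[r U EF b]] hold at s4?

Sat(~r) = {s1, s3}
Sat(~r & b) = ∅
EF b: least fixpoint, start Z0 = {s0}, add states with some successor in Z. Z1 = {s0, s1}; Z2 = {s0, s1, s3}; Z3 = {s0, s1, s2, s3}; fixed.
Sat(EF b) = {s0, s1, s2, s3}
A[r U EF b]: least fixpoint, start Z0 = Sat(EF b) = {s0, s1, s2, s3}, add states in Sat(r) with every successor in Z. Already a fixed point.
Sat(A[r U EF b]) = {s0, s1, s2, s3}
E[(~r & b) U A[r U EF b]]: least fixpoint, start Z0 = Sat(A[r U EF b]) = {s0, s1, s2, s3}, add states in Sat(~r & b) with some successor in Z. Already a fixed point.
Sat(E[(~r & b) U A[r U EF b]]) = {s0, s1, s2, s3}
s4 ∉ Sat(E[(~r & b) U A[r U EF b]]) = {s0, s1, s2, s3}, so the formula does not hold at s4.

No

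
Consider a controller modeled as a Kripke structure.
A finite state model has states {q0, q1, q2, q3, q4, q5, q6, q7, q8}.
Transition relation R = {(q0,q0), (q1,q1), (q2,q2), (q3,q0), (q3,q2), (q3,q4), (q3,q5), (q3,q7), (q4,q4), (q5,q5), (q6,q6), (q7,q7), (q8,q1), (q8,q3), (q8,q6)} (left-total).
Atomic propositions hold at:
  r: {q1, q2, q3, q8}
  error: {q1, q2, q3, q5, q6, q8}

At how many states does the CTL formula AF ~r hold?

5

Sat(~r) = {q0, q4, q5, q6, q7}
AF ~r: least fixpoint, start Z0 = {q0, q4, q5, q6, q7}, add states with every successor in Z. Already a fixed point.
Sat(AF ~r) = {q0, q4, q5, q6, q7}
|Sat(AF ~r)| = |{q0, q4, q5, q6, q7}| = 5.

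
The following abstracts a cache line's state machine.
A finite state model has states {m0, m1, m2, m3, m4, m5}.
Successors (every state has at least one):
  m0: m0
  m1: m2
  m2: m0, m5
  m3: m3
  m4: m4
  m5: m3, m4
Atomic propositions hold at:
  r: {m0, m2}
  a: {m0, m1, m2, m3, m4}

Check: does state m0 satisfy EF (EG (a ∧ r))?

Yes

Sat(a ∧ r) = {m0, m2}
EG (a ∧ r): greatest fixpoint, start Z0 = {m0, m2}, keep only states in Sat with some successor in Z. Already a fixed point.
Sat(EG (a ∧ r)) = {m0, m2}
EF (EG (a ∧ r)): least fixpoint, start Z0 = {m0, m2}, add states with some successor in Z. Z1 = {m0, m1, m2}; fixed.
Sat(EF (EG (a ∧ r))) = {m0, m1, m2}
m0 ∈ Sat(EF (EG (a ∧ r))) = {m0, m1, m2}, so the formula holds at m0.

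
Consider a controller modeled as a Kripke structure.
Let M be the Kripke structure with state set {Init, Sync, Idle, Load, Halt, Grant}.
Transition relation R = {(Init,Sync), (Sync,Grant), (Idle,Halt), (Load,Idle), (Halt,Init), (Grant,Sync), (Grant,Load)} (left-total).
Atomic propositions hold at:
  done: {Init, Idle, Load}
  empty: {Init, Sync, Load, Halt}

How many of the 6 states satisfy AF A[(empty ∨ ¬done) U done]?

4

Sat(¬done) = {Sync, Halt, Grant}
Sat(empty ∨ ¬done) = {Init, Sync, Load, Halt, Grant}
A[(empty ∨ ¬done) U done]: least fixpoint, start Z0 = Sat(done) = {Init, Idle, Load}, add states in Sat(empty ∨ ¬done) with every successor in Z. Z1 = {Init, Idle, Load, Halt}; fixed.
Sat(A[(empty ∨ ¬done) U done]) = {Init, Idle, Load, Halt}
AF A[(empty ∨ ¬done) U done]: least fixpoint, start Z0 = {Init, Idle, Load, Halt}, add states with every successor in Z. Already a fixed point.
Sat(AF A[(empty ∨ ¬done) U done]) = {Init, Idle, Load, Halt}
|Sat(AF A[(empty ∨ ¬done) U done])| = |{Init, Idle, Load, Halt}| = 4.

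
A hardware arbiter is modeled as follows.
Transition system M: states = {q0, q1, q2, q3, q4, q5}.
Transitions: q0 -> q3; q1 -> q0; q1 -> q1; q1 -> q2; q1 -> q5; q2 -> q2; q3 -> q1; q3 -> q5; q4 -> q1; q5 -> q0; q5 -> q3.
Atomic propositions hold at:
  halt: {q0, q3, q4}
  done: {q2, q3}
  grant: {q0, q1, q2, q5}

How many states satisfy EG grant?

2

EG grant: greatest fixpoint, start Z0 = {q0, q1, q2, q5}, keep only states in Sat with some successor in Z. Z1 = {q1, q2, q5}; Z2 = {q1, q2}; fixed.
Sat(EG grant) = {q1, q2}
|Sat(EG grant)| = |{q1, q2}| = 2.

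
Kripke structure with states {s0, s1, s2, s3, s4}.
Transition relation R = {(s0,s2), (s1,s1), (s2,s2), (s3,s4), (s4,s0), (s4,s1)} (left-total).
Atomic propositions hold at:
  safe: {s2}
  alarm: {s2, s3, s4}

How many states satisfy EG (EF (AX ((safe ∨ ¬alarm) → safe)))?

Sat(¬alarm) = {s0, s1}
Sat(safe ∨ ¬alarm) = {s0, s1, s2}
Sat((safe ∨ ¬alarm) → safe) = {s2, s3, s4}
Sat(AX ((safe ∨ ¬alarm) → safe)) = {s : every successor in {s2, s3, s4}} = {s0, s2, s3}
EF (AX ((safe ∨ ¬alarm) → safe)): least fixpoint, start Z0 = {s0, s2, s3}, add states with some successor in Z. Z1 = {s0, s2, s3, s4}; fixed.
Sat(EF (AX ((safe ∨ ¬alarm) → safe))) = {s0, s2, s3, s4}
EG (EF (AX ((safe ∨ ¬alarm) → safe))): greatest fixpoint, start Z0 = {s0, s2, s3, s4}, keep only states in Sat with some successor in Z. Already a fixed point.
Sat(EG (EF (AX ((safe ∨ ¬alarm) → safe)))) = {s0, s2, s3, s4}
|Sat(EG (EF (AX ((safe ∨ ¬alarm) → safe))))| = |{s0, s2, s3, s4}| = 4.

4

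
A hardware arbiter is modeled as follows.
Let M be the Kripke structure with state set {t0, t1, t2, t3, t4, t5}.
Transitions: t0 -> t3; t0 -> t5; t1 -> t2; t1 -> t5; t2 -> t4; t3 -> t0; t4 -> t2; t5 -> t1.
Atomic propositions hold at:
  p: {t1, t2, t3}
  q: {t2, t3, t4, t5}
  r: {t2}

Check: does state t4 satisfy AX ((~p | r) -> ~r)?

No

Sat(~p) = {t0, t4, t5}
Sat(~p | r) = {t0, t2, t4, t5}
Sat(~r) = {t0, t1, t3, t4, t5}
Sat((~p | r) -> ~r) = {t0, t1, t3, t4, t5}
Sat(AX ((~p | r) -> ~r)) = {s : every successor in {t0, t1, t3, t4, t5}} = {t0, t2, t3, t5}
t4 ∉ Sat(AX ((~p | r) -> ~r)) = {t0, t2, t3, t5}, so the formula does not hold at t4.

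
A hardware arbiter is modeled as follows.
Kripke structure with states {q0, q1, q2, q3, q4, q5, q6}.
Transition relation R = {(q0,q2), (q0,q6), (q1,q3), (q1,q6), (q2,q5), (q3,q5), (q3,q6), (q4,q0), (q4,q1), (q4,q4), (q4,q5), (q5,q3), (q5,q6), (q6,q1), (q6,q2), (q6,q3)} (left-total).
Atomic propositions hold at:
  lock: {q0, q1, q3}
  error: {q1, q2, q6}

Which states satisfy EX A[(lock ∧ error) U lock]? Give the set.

Sat(lock ∧ error) = {q1}
A[(lock ∧ error) U lock]: least fixpoint, start Z0 = Sat(lock) = {q0, q1, q3}, add states in Sat(lock ∧ error) with every successor in Z. Already a fixed point.
Sat(A[(lock ∧ error) U lock]) = {q0, q1, q3}
Sat(EX A[(lock ∧ error) U lock]) = {s : some successor in {q0, q1, q3}} = {q1, q4, q5, q6}

{q1, q4, q5, q6}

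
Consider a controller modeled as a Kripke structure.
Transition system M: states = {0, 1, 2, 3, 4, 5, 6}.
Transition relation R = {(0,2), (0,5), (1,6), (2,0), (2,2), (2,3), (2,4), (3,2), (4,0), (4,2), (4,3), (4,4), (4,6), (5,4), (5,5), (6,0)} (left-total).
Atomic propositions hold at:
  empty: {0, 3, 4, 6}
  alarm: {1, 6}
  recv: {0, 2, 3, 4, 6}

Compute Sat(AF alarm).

AF alarm: least fixpoint, start Z0 = {1, 6}, add states with every successor in Z. Already a fixed point.
Sat(AF alarm) = {1, 6}

{1, 6}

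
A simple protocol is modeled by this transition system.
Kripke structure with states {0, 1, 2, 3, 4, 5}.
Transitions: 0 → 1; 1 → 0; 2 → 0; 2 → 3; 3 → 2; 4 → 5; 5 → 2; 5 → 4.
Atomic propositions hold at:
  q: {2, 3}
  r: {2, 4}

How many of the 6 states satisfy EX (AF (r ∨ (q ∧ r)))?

4

Sat(q ∧ r) = {2}
Sat(r ∨ (q ∧ r)) = {2, 4}
AF (r ∨ (q ∧ r)): least fixpoint, start Z0 = {2, 4}, add states with every successor in Z. Z1 = {2, 3, 4, 5}; fixed.
Sat(AF (r ∨ (q ∧ r))) = {2, 3, 4, 5}
Sat(EX (AF (r ∨ (q ∧ r)))) = {s : some successor in {2, 3, 4, 5}} = {2, 3, 4, 5}
|Sat(EX (AF (r ∨ (q ∧ r))))| = |{2, 3, 4, 5}| = 4.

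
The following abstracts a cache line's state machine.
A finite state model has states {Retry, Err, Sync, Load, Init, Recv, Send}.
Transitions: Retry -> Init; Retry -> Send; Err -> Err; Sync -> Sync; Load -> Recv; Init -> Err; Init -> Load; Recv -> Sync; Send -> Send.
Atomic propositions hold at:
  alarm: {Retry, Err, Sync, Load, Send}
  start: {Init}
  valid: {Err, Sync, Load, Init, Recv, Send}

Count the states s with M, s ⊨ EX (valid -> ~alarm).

Sat(~alarm) = {Init, Recv}
Sat(valid -> ~alarm) = {Retry, Init, Recv}
Sat(EX (valid -> ~alarm)) = {s : some successor in {Retry, Init, Recv}} = {Retry, Load}
|Sat(EX (valid -> ~alarm))| = |{Retry, Load}| = 2.

2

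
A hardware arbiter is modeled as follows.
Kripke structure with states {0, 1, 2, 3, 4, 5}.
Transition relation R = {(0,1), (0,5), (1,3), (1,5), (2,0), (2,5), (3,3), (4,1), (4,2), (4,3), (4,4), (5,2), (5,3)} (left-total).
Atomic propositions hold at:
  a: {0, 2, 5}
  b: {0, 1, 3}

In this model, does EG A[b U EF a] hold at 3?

EF a: least fixpoint, start Z0 = {0, 2, 5}, add states with some successor in Z. Z1 = {0, 1, 2, 4, 5}; fixed.
Sat(EF a) = {0, 1, 2, 4, 5}
A[b U EF a]: least fixpoint, start Z0 = Sat(EF a) = {0, 1, 2, 4, 5}, add states in Sat(b) with every successor in Z. Already a fixed point.
Sat(A[b U EF a]) = {0, 1, 2, 4, 5}
EG A[b U EF a]: greatest fixpoint, start Z0 = {0, 1, 2, 4, 5}, keep only states in Sat with some successor in Z. Already a fixed point.
Sat(EG A[b U EF a]) = {0, 1, 2, 4, 5}
3 ∉ Sat(EG A[b U EF a]) = {0, 1, 2, 4, 5}, so the formula does not hold at 3.

No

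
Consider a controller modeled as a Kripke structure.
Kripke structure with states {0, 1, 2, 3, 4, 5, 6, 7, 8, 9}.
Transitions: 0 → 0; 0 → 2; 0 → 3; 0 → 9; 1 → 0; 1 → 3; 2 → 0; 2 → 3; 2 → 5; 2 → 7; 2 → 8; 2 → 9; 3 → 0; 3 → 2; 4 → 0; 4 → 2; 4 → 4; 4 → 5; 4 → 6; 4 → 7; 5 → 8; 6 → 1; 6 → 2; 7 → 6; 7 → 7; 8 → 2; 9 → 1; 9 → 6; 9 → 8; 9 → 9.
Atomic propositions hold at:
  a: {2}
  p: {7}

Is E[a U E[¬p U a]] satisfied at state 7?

Sat(¬p) = {0, 1, 2, 3, 4, 5, 6, 8, 9}
E[¬p U a]: least fixpoint, start Z0 = Sat(a) = {2}, add states in Sat(¬p) with some successor in Z. Z1 = {0, 2, 3, 4, 6, 8}; Z2 = {0, 1, 2, 3, 4, 5, 6, 8, 9}; fixed.
Sat(E[¬p U a]) = {0, 1, 2, 3, 4, 5, 6, 8, 9}
E[a U E[¬p U a]]: least fixpoint, start Z0 = Sat(E[¬p U a]) = {0, 1, 2, 3, 4, 5, 6, 8, 9}, add states in Sat(a) with some successor in Z. Already a fixed point.
Sat(E[a U E[¬p U a]]) = {0, 1, 2, 3, 4, 5, 6, 8, 9}
7 ∉ Sat(E[a U E[¬p U a]]) = {0, 1, 2, 3, 4, 5, 6, 8, 9}, so the formula does not hold at 7.

No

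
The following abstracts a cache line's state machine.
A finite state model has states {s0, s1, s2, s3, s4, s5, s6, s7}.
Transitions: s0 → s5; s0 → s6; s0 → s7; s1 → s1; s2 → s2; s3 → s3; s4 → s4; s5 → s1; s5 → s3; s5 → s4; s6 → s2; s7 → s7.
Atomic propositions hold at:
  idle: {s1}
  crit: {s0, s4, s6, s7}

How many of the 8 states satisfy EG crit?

3

EG crit: greatest fixpoint, start Z0 = {s0, s4, s6, s7}, keep only states in Sat with some successor in Z. Z1 = {s0, s4, s7}; fixed.
Sat(EG crit) = {s0, s4, s7}
|Sat(EG crit)| = |{s0, s4, s7}| = 3.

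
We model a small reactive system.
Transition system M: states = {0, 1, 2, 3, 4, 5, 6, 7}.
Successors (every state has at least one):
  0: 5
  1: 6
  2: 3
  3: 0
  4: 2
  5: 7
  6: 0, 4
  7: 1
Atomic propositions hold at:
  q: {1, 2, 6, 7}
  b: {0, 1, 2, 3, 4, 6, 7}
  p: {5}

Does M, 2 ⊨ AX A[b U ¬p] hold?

Yes

Sat(¬p) = {0, 1, 2, 3, 4, 6, 7}
A[b U ¬p]: least fixpoint, start Z0 = Sat(¬p) = {0, 1, 2, 3, 4, 6, 7}, add states in Sat(b) with every successor in Z. Already a fixed point.
Sat(A[b U ¬p]) = {0, 1, 2, 3, 4, 6, 7}
Sat(AX A[b U ¬p]) = {s : every successor in {0, 1, 2, 3, 4, 6, 7}} = {1, 2, 3, 4, 5, 6, 7}
2 ∈ Sat(AX A[b U ¬p]) = {1, 2, 3, 4, 5, 6, 7}, so the formula holds at 2.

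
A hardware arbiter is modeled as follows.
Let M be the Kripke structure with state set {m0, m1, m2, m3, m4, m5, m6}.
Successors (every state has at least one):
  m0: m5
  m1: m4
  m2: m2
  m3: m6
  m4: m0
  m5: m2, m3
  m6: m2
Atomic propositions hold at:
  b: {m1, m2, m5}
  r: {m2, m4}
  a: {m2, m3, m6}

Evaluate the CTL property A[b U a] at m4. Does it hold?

A[b U a]: least fixpoint, start Z0 = Sat(a) = {m2, m3, m6}, add states in Sat(b) with every successor in Z. Z1 = {m2, m3, m5, m6}; fixed.
Sat(A[b U a]) = {m2, m3, m5, m6}
m4 ∉ Sat(A[b U a]) = {m2, m3, m5, m6}, so the formula does not hold at m4.

No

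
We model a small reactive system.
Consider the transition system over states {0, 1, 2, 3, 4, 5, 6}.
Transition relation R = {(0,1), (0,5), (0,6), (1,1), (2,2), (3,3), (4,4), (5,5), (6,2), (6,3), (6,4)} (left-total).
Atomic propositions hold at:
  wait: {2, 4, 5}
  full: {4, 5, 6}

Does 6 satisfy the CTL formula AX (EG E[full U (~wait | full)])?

Sat(~wait) = {0, 1, 3, 6}
Sat(~wait | full) = {0, 1, 3, 4, 5, 6}
E[full U (~wait | full)]: least fixpoint, start Z0 = Sat((~wait | full)) = {0, 1, 3, 4, 5, 6}, add states in Sat(full) with some successor in Z. Already a fixed point.
Sat(E[full U (~wait | full)]) = {0, 1, 3, 4, 5, 6}
EG E[full U (~wait | full)]: greatest fixpoint, start Z0 = {0, 1, 3, 4, 5, 6}, keep only states in Sat with some successor in Z. Already a fixed point.
Sat(EG E[full U (~wait | full)]) = {0, 1, 3, 4, 5, 6}
Sat(AX (EG E[full U (~wait | full)])) = {s : every successor in {0, 1, 3, 4, 5, 6}} = {0, 1, 3, 4, 5}
6 ∉ Sat(AX (EG E[full U (~wait | full)])) = {0, 1, 3, 4, 5}, so the formula does not hold at 6.

No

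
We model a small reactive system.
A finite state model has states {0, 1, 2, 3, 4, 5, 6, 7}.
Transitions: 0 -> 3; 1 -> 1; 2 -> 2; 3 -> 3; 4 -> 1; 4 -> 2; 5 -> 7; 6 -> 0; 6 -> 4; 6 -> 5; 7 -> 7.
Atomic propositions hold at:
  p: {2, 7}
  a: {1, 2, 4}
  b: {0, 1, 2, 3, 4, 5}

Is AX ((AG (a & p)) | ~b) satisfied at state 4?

No

Sat(a & p) = {2}
AG (a & p): greatest fixpoint, start Z0 = {2}, keep only states in Sat with every successor in Z. Already a fixed point.
Sat(AG (a & p)) = {2}
Sat(~b) = {6, 7}
Sat((AG (a & p)) | ~b) = {2, 6, 7}
Sat(AX ((AG (a & p)) | ~b)) = {s : every successor in {2, 6, 7}} = {2, 5, 7}
4 ∉ Sat(AX ((AG (a & p)) | ~b)) = {2, 5, 7}, so the formula does not hold at 4.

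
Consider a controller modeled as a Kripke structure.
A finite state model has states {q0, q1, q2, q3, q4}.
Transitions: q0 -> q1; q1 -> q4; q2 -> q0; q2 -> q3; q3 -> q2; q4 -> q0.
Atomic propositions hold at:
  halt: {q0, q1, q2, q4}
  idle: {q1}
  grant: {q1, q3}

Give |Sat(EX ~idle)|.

4

Sat(~idle) = {q0, q2, q3, q4}
Sat(EX ~idle) = {s : some successor in {q0, q2, q3, q4}} = {q1, q2, q3, q4}
|Sat(EX ~idle)| = |{q1, q2, q3, q4}| = 4.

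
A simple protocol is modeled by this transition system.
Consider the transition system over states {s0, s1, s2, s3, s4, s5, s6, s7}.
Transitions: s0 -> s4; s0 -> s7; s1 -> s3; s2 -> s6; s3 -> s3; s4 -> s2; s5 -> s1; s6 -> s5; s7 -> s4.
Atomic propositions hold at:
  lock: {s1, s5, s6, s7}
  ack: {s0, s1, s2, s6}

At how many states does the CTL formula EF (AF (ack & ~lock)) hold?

4

Sat(~lock) = {s0, s2, s3, s4}
Sat(ack & ~lock) = {s0, s2}
AF (ack & ~lock): least fixpoint, start Z0 = {s0, s2}, add states with every successor in Z. Z1 = {s0, s2, s4}; Z2 = {s0, s2, s4, s7}; fixed.
Sat(AF (ack & ~lock)) = {s0, s2, s4, s7}
EF (AF (ack & ~lock)): least fixpoint, start Z0 = {s0, s2, s4, s7}, add states with some successor in Z. Already a fixed point.
Sat(EF (AF (ack & ~lock))) = {s0, s2, s4, s7}
|Sat(EF (AF (ack & ~lock)))| = |{s0, s2, s4, s7}| = 4.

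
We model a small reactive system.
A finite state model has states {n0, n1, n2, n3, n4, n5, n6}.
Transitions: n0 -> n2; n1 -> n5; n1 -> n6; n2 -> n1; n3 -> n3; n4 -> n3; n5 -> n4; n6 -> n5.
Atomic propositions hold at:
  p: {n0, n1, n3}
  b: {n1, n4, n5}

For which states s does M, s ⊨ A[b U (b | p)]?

Sat(b | p) = {n0, n1, n3, n4, n5}
A[b U (b | p)]: least fixpoint, start Z0 = Sat((b | p)) = {n0, n1, n3, n4, n5}, add states in Sat(b) with every successor in Z. Already a fixed point.
Sat(A[b U (b | p)]) = {n0, n1, n3, n4, n5}

{n0, n1, n3, n4, n5}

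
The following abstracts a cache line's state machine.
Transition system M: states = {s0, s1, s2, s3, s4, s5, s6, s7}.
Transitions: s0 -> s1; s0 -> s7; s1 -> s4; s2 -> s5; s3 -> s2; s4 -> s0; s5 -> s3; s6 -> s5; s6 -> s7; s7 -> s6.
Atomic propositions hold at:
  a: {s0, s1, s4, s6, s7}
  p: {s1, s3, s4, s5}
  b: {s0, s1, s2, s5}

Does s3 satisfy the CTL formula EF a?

EF a: least fixpoint, start Z0 = {s0, s1, s4, s6, s7}, add states with some successor in Z. Already a fixed point.
Sat(EF a) = {s0, s1, s4, s6, s7}
s3 ∉ Sat(EF a) = {s0, s1, s4, s6, s7}, so the formula does not hold at s3.

No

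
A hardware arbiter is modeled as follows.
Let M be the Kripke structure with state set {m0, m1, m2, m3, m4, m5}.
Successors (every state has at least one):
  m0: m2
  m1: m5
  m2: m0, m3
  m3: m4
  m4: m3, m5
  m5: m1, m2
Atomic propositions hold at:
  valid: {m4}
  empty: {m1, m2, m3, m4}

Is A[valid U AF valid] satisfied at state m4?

Yes

AF valid: least fixpoint, start Z0 = {m4}, add states with every successor in Z. Z1 = {m3, m4}; fixed.
Sat(AF valid) = {m3, m4}
A[valid U AF valid]: least fixpoint, start Z0 = Sat(AF valid) = {m3, m4}, add states in Sat(valid) with every successor in Z. Already a fixed point.
Sat(A[valid U AF valid]) = {m3, m4}
m4 ∈ Sat(A[valid U AF valid]) = {m3, m4}, so the formula holds at m4.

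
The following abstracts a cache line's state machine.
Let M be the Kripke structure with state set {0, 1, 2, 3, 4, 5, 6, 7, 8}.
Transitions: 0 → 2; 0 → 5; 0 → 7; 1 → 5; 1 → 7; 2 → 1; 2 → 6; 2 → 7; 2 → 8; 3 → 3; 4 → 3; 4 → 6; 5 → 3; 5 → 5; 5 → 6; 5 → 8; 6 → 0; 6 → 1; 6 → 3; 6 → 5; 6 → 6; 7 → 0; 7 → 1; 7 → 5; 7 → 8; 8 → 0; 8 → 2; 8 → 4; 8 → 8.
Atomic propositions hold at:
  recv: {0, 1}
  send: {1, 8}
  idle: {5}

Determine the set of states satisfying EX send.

{2, 5, 6, 7, 8}

Sat(EX send) = {s : some successor in {1, 8}} = {2, 5, 6, 7, 8}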